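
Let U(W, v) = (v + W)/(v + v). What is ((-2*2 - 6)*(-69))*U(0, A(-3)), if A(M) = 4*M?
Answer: 345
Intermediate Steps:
U(W, v) = (W + v)/(2*v) (U(W, v) = (W + v)/((2*v)) = (W + v)*(1/(2*v)) = (W + v)/(2*v))
((-2*2 - 6)*(-69))*U(0, A(-3)) = ((-2*2 - 6)*(-69))*((0 + 4*(-3))/(2*((4*(-3))))) = ((-4 - 6)*(-69))*((½)*(0 - 12)/(-12)) = (-10*(-69))*((½)*(-1/12)*(-12)) = 690*(½) = 345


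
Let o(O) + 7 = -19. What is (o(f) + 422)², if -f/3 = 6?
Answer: 156816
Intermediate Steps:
f = -18 (f = -3*6 = -18)
o(O) = -26 (o(O) = -7 - 19 = -26)
(o(f) + 422)² = (-26 + 422)² = 396² = 156816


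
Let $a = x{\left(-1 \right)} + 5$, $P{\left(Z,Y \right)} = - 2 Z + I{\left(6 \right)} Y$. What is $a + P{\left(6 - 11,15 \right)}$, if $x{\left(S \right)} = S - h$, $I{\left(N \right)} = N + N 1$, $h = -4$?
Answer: $198$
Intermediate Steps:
$I{\left(N \right)} = 2 N$ ($I{\left(N \right)} = N + N = 2 N$)
$P{\left(Z,Y \right)} = - 2 Z + 12 Y$ ($P{\left(Z,Y \right)} = - 2 Z + 2 \cdot 6 Y = - 2 Z + 12 Y$)
$x{\left(S \right)} = 4 + S$ ($x{\left(S \right)} = S - -4 = S + 4 = 4 + S$)
$a = 8$ ($a = \left(4 - 1\right) + 5 = 3 + 5 = 8$)
$a + P{\left(6 - 11,15 \right)} = 8 + \left(- 2 \left(6 - 11\right) + 12 \cdot 15\right) = 8 + \left(- 2 \left(6 - 11\right) + 180\right) = 8 + \left(\left(-2\right) \left(-5\right) + 180\right) = 8 + \left(10 + 180\right) = 8 + 190 = 198$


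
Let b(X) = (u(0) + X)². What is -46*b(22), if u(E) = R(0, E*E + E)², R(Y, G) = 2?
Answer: -31096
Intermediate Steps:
u(E) = 4 (u(E) = 2² = 4)
b(X) = (4 + X)²
-46*b(22) = -46*(4 + 22)² = -46*26² = -46*676 = -31096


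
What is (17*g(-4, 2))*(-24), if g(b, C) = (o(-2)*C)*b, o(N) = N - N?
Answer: 0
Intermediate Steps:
o(N) = 0
g(b, C) = 0 (g(b, C) = (0*C)*b = 0*b = 0)
(17*g(-4, 2))*(-24) = (17*0)*(-24) = 0*(-24) = 0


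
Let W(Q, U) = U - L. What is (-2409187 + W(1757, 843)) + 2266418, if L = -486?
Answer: -141440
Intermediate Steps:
W(Q, U) = 486 + U (W(Q, U) = U - 1*(-486) = U + 486 = 486 + U)
(-2409187 + W(1757, 843)) + 2266418 = (-2409187 + (486 + 843)) + 2266418 = (-2409187 + 1329) + 2266418 = -2407858 + 2266418 = -141440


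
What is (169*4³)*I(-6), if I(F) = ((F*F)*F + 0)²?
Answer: 504631296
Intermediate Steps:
I(F) = F⁶ (I(F) = (F²*F + 0)² = (F³ + 0)² = (F³)² = F⁶)
(169*4³)*I(-6) = (169*4³)*(-6)⁶ = (169*64)*46656 = 10816*46656 = 504631296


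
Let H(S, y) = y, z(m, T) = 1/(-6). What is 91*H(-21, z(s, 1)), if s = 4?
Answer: -91/6 ≈ -15.167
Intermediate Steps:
z(m, T) = -⅙
91*H(-21, z(s, 1)) = 91*(-⅙) = -91/6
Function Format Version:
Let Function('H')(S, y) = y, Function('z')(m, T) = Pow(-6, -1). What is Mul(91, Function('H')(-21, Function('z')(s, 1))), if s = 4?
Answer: Rational(-91, 6) ≈ -15.167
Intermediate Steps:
Function('z')(m, T) = Rational(-1, 6)
Mul(91, Function('H')(-21, Function('z')(s, 1))) = Mul(91, Rational(-1, 6)) = Rational(-91, 6)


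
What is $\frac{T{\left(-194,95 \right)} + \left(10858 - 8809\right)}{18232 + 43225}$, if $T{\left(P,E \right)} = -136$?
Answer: $\frac{1913}{61457} \approx 0.031127$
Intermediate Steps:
$\frac{T{\left(-194,95 \right)} + \left(10858 - 8809\right)}{18232 + 43225} = \frac{-136 + \left(10858 - 8809\right)}{18232 + 43225} = \frac{-136 + \left(10858 - 8809\right)}{61457} = \left(-136 + 2049\right) \frac{1}{61457} = 1913 \cdot \frac{1}{61457} = \frac{1913}{61457}$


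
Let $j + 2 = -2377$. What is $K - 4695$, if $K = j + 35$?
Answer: $-7039$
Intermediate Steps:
$j = -2379$ ($j = -2 - 2377 = -2379$)
$K = -2344$ ($K = -2379 + 35 = -2344$)
$K - 4695 = -2344 - 4695 = -7039$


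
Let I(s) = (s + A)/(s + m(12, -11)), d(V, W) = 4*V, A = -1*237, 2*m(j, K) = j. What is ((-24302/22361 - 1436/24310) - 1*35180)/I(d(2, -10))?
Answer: 133870289040712/62241731695 ≈ 2150.8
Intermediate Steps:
m(j, K) = j/2
A = -237
I(s) = (-237 + s)/(6 + s) (I(s) = (s - 237)/(s + (1/2)*12) = (-237 + s)/(s + 6) = (-237 + s)/(6 + s))
((-24302/22361 - 1436/24310) - 1*35180)/I(d(2, -10)) = ((-24302/22361 - 1436/24310) - 1*35180)/(((-237 + 4*2)/(6 + 4*2))) = ((-24302*1/22361 - 1436*1/24310) - 35180)/(((-237 + 8)/(6 + 8))) = ((-24302/22361 - 718/12155) - 35180)/((-229/14)) = (-311446008/271797955 - 35180)/(((1/14)*(-229))) = -9562163502908/(271797955*(-229/14)) = -9562163502908/271797955*(-14/229) = 133870289040712/62241731695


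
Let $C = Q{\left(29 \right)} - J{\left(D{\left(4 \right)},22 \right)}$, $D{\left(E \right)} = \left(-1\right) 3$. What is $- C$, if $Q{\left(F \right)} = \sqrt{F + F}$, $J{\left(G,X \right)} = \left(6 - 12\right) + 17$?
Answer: $11 - \sqrt{58} \approx 3.3842$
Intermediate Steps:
$D{\left(E \right)} = -3$
$J{\left(G,X \right)} = 11$ ($J{\left(G,X \right)} = -6 + 17 = 11$)
$Q{\left(F \right)} = \sqrt{2} \sqrt{F}$ ($Q{\left(F \right)} = \sqrt{2 F} = \sqrt{2} \sqrt{F}$)
$C = -11 + \sqrt{58}$ ($C = \sqrt{2} \sqrt{29} - 11 = \sqrt{58} - 11 = -11 + \sqrt{58} \approx -3.3842$)
$- C = - (-11 + \sqrt{58}) = 11 - \sqrt{58}$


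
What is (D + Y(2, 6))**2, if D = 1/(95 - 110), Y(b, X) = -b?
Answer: 961/225 ≈ 4.2711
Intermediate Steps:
D = -1/15 (D = 1/(-15) = -1/15 ≈ -0.066667)
(D + Y(2, 6))**2 = (-1/15 - 1*2)**2 = (-1/15 - 2)**2 = (-31/15)**2 = 961/225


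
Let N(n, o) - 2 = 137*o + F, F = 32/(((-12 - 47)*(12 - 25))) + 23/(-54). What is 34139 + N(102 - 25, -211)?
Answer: 216765899/41418 ≈ 5233.6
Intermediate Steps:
F = -15913/41418 (F = 32/((-59*(-13))) + 23*(-1/54) = 32/767 - 23/54 = -15913/41418 ≈ -0.38420)
N(n, o) = 66923/41418 + 137*o (N(n, o) = 2 + (137*o - 15913/41418) = 2 + (-15913/41418 + 137*o) = 66923/41418 + 137*o)
34139 + N(102 - 25, -211) = 34139 + (66923/41418 + 137*(-211)) = 34139 + (66923/41418 - 28907) = 34139 - 1197203203/41418 = 216765899/41418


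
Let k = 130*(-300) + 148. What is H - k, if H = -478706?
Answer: -439854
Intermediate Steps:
k = -38852 (k = -39000 + 148 = -38852)
H - k = -478706 - 1*(-38852) = -478706 + 38852 = -439854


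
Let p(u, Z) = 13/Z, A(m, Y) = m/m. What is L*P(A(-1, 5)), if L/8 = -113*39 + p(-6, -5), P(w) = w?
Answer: -176384/5 ≈ -35277.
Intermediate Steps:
A(m, Y) = 1
L = -176384/5 (L = 8*(-113*39 + 13/(-5)) = 8*(-4407 + 13*(-⅕)) = 8*(-4407 - 13/5) = 8*(-22048/5) = -176384/5 ≈ -35277.)
L*P(A(-1, 5)) = -176384/5*1 = -176384/5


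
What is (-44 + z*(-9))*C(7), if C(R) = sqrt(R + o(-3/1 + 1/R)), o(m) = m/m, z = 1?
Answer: -106*sqrt(2) ≈ -149.91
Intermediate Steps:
o(m) = 1
C(R) = sqrt(1 + R) (C(R) = sqrt(R + 1) = sqrt(1 + R))
(-44 + z*(-9))*C(7) = (-44 + 1*(-9))*sqrt(1 + 7) = (-44 - 9)*sqrt(8) = -106*sqrt(2)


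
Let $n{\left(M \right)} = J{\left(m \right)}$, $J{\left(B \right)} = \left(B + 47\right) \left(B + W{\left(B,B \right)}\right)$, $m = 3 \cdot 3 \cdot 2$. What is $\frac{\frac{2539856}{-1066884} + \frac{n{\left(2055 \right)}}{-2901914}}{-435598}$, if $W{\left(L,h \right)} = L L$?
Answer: $\frac{924270064463}{168576731788489206} \approx 5.4828 \cdot 10^{-6}$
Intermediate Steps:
$W{\left(L,h \right)} = L^{2}$
$m = 18$ ($m = 9 \cdot 2 = 18$)
$J{\left(B \right)} = \left(47 + B\right) \left(B + B^{2}\right)$ ($J{\left(B \right)} = \left(B + 47\right) \left(B + B^{2}\right) = \left(47 + B\right) \left(B + B^{2}\right)$)
$n{\left(M \right)} = 22230$ ($n{\left(M \right)} = 18 \left(47 + 18^{2} + 48 \cdot 18\right) = 18 \left(47 + 324 + 864\right) = 18 \cdot 1235 = 22230$)
$\frac{\frac{2539856}{-1066884} + \frac{n{\left(2055 \right)}}{-2901914}}{-435598} = \frac{\frac{2539856}{-1066884} + \frac{22230}{-2901914}}{-435598} = \left(2539856 \left(- \frac{1}{1066884}\right) + 22230 \left(- \frac{1}{2901914}\right)\right) \left(- \frac{1}{435598}\right) = \left(- \frac{634964}{266721} - \frac{11115}{1450957}\right) \left(- \frac{1}{435598}\right) = \left(- \frac{924270064463}{387000701997}\right) \left(- \frac{1}{435598}\right) = \frac{924270064463}{168576731788489206}$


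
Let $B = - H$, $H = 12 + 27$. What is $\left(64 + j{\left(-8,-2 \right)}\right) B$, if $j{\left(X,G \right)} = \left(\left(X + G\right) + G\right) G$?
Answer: $-3432$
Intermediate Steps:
$H = 39$
$j{\left(X,G \right)} = G \left(X + 2 G\right)$ ($j{\left(X,G \right)} = \left(\left(G + X\right) + G\right) G = \left(X + 2 G\right) G = G \left(X + 2 G\right)$)
$B = -39$ ($B = \left(-1\right) 39 = -39$)
$\left(64 + j{\left(-8,-2 \right)}\right) B = \left(64 - 2 \left(-8 + 2 \left(-2\right)\right)\right) \left(-39\right) = \left(64 - 2 \left(-8 - 4\right)\right) \left(-39\right) = \left(64 - -24\right) \left(-39\right) = \left(64 + 24\right) \left(-39\right) = 88 \left(-39\right) = -3432$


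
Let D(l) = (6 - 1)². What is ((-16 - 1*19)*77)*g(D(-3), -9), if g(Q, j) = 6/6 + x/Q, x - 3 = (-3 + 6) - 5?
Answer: -14014/5 ≈ -2802.8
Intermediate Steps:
x = 1 (x = 3 + ((-3 + 6) - 5) = 3 + (3 - 5) = 3 - 2 = 1)
D(l) = 25 (D(l) = 5² = 25)
g(Q, j) = 1 + 1/Q (g(Q, j) = 6/6 + 1/Q = 6*(⅙) + 1/Q = 1 + 1/Q)
((-16 - 1*19)*77)*g(D(-3), -9) = ((-16 - 1*19)*77)*((1 + 25)/25) = ((-16 - 19)*77)*((1/25)*26) = -35*77*(26/25) = -2695*26/25 = -14014/5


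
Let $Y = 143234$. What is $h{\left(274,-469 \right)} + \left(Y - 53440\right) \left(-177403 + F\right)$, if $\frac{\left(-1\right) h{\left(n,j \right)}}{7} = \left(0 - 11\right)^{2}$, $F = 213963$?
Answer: $3282867793$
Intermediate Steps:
$h{\left(n,j \right)} = -847$ ($h{\left(n,j \right)} = - 7 \left(0 - 11\right)^{2} = - 7 \left(-11\right)^{2} = \left(-7\right) 121 = -847$)
$h{\left(274,-469 \right)} + \left(Y - 53440\right) \left(-177403 + F\right) = -847 + \left(143234 - 53440\right) \left(-177403 + 213963\right) = -847 + 89794 \cdot 36560 = -847 + 3282868640 = 3282867793$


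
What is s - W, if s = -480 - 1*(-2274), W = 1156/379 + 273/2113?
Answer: 1434137543/800827 ≈ 1790.8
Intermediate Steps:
W = 2546095/800827 (W = 1156*(1/379) + 273*(1/2113) = 1156/379 + 273/2113 = 2546095/800827 ≈ 3.1793)
s = 1794 (s = -480 + 2274 = 1794)
s - W = 1794 - 1*2546095/800827 = 1794 - 2546095/800827 = 1434137543/800827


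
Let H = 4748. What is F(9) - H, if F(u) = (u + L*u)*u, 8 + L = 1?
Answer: -5234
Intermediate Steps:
L = -7 (L = -8 + 1 = -7)
F(u) = -6*u**2 (F(u) = (u - 7*u)*u = (-6*u)*u = -6*u**2)
F(9) - H = -6*9**2 - 1*4748 = -6*81 - 4748 = -486 - 4748 = -5234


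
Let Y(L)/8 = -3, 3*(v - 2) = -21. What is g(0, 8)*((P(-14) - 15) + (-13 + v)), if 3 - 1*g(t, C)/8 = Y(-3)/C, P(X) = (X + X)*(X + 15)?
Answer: -2928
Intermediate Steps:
v = -5 (v = 2 + (⅓)*(-21) = 2 - 7 = -5)
Y(L) = -24 (Y(L) = 8*(-3) = -24)
P(X) = 2*X*(15 + X) (P(X) = (2*X)*(15 + X) = 2*X*(15 + X))
g(t, C) = 24 + 192/C (g(t, C) = 24 - (-192)/C = 24 + 192/C)
g(0, 8)*((P(-14) - 15) + (-13 + v)) = (24 + 192/8)*((2*(-14)*(15 - 14) - 15) + (-13 - 5)) = (24 + 192*(⅛))*((2*(-14)*1 - 15) - 18) = (24 + 24)*((-28 - 15) - 18) = 48*(-43 - 18) = 48*(-61) = -2928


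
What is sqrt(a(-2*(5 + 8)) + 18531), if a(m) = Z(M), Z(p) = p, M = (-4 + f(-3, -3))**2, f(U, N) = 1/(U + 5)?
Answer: 11*sqrt(613)/2 ≈ 136.17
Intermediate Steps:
f(U, N) = 1/(5 + U)
M = 49/4 (M = (-4 + 1/(5 - 3))**2 = (-4 + 1/2)**2 = (-7/2)**2 = 49/4 ≈ 12.250)
a(m) = 49/4
sqrt(a(-2*(5 + 8)) + 18531) = sqrt(49/4 + 18531) = sqrt(74173/4) = 11*sqrt(613)/2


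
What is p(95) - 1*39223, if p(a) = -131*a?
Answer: -51668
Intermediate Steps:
p(95) - 1*39223 = -131*95 - 1*39223 = -12445 - 39223 = -51668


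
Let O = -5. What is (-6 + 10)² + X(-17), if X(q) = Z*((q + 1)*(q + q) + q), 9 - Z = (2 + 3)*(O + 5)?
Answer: 4759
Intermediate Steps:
Z = 9 (Z = 9 - (2 + 3)*(-5 + 5) = 9 - 5*0 = 9 - 1*0 = 9 + 0 = 9)
X(q) = 9*q + 18*q*(1 + q) (X(q) = 9*((q + 1)*(q + q) + q) = 9*((1 + q)*(2*q) + q) = 9*(2*q*(1 + q) + q) = 9*(q + 2*q*(1 + q)) = 9*q + 18*q*(1 + q))
(-6 + 10)² + X(-17) = (-6 + 10)² + 9*(-17)*(3 + 2*(-17)) = 4² + 9*(-17)*(3 - 34) = 16 + 9*(-17)*(-31) = 16 + 4743 = 4759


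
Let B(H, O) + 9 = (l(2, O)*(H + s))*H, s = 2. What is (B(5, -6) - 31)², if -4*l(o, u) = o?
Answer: 13225/4 ≈ 3306.3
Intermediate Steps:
l(o, u) = -o/4
B(H, O) = -9 + H*(-1 - H/2) (B(H, O) = -9 + ((-¼*2)*(H + 2))*H = -9 + (-(2 + H)/2)*H = -9 + (-1 - H/2)*H = -9 + H*(-1 - H/2))
(B(5, -6) - 31)² = ((-9 - 1*5 - ½*5²) - 31)² = ((-9 - 5 - ½*25) - 31)² = ((-9 - 5 - 25/2) - 31)² = (-53/2 - 31)² = (-115/2)² = 13225/4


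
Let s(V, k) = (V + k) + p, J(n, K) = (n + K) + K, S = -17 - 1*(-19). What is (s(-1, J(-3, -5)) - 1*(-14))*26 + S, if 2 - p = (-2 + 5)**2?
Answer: -180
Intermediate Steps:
S = 2 (S = -17 + 19 = 2)
J(n, K) = n + 2*K (J(n, K) = (K + n) + K = n + 2*K)
p = -7 (p = 2 - (-2 + 5)**2 = 2 - 1*3**2 = 2 - 1*9 = 2 - 9 = -7)
s(V, k) = -7 + V + k (s(V, k) = (V + k) - 7 = -7 + V + k)
(s(-1, J(-3, -5)) - 1*(-14))*26 + S = ((-7 - 1 + (-3 + 2*(-5))) - 1*(-14))*26 + 2 = ((-7 - 1 + (-3 - 10)) + 14)*26 + 2 = ((-7 - 1 - 13) + 14)*26 + 2 = (-21 + 14)*26 + 2 = -7*26 + 2 = -182 + 2 = -180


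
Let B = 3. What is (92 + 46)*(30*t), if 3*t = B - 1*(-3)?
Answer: 8280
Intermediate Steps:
t = 2 (t = (3 - 1*(-3))/3 = (3 + 3)/3 = (⅓)*6 = 2)
(92 + 46)*(30*t) = (92 + 46)*(30*2) = 138*60 = 8280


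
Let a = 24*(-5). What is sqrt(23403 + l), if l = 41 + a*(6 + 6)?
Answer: 2*sqrt(5501) ≈ 148.34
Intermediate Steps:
a = -120
l = -1399 (l = 41 - 120*(6 + 6) = 41 - 120*12 = 41 - 1440 = -1399)
sqrt(23403 + l) = sqrt(23403 - 1399) = sqrt(22004) = 2*sqrt(5501)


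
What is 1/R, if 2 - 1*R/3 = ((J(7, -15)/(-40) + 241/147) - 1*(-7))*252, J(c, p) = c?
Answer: -70/447519 ≈ -0.00015642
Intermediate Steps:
R = -447519/70 (R = 6 - 3*((7/(-40) + 241/147) - 1*(-7))*252 = 6 - 3*((7*(-1/40) + 241*(1/147)) + 7)*252 = 6 - 3*((-7/40 + 241/147) + 7)*252 = 6 - 3*(8611/5880 + 7)*252 = 6 - 49771*252/1960 = 6 - 3*149313/70 = 6 - 447939/70 = -447519/70 ≈ -6393.1)
1/R = 1/(-447519/70) = -70/447519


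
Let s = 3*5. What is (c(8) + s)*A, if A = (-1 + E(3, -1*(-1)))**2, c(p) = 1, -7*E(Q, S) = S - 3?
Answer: 400/49 ≈ 8.1633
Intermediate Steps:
E(Q, S) = 3/7 - S/7 (E(Q, S) = -(S - 3)/7 = -(-3 + S)/7 = 3/7 - S/7)
A = 25/49 (A = (-1 + (3/7 - (-1)*(-1)/7))**2 = (-1 + (3/7 - 1/7*1))**2 = (-1 + (3/7 - 1/7))**2 = (-1 + 2/7)**2 = (-5/7)**2 = 25/49 ≈ 0.51020)
s = 15
(c(8) + s)*A = (1 + 15)*(25/49) = 16*(25/49) = 400/49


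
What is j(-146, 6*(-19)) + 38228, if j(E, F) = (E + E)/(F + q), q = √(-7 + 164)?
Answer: 490842580/12839 + 292*√157/12839 ≈ 38231.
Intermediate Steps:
q = √157 ≈ 12.530
j(E, F) = 2*E/(F + √157) (j(E, F) = (E + E)/(F + √157) = (2*E)/(F + √157) = 2*E/(F + √157))
j(-146, 6*(-19)) + 38228 = 2*(-146)/(6*(-19) + √157) + 38228 = 2*(-146)/(-114 + √157) + 38228 = -292/(-114 + √157) + 38228 = 38228 - 292/(-114 + √157)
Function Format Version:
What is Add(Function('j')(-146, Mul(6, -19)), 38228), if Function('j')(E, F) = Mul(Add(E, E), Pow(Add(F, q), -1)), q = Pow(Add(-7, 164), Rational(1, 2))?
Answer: Add(Rational(490842580, 12839), Mul(Rational(292, 12839), Pow(157, Rational(1, 2)))) ≈ 38231.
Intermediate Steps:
q = Pow(157, Rational(1, 2)) ≈ 12.530
Function('j')(E, F) = Mul(2, E, Pow(Add(F, Pow(157, Rational(1, 2))), -1)) (Function('j')(E, F) = Mul(Add(E, E), Pow(Add(F, Pow(157, Rational(1, 2))), -1)) = Mul(Mul(2, E), Pow(Add(F, Pow(157, Rational(1, 2))), -1)) = Mul(2, E, Pow(Add(F, Pow(157, Rational(1, 2))), -1)))
Add(Function('j')(-146, Mul(6, -19)), 38228) = Add(Mul(2, -146, Pow(Add(Mul(6, -19), Pow(157, Rational(1, 2))), -1)), 38228) = Add(Mul(2, -146, Pow(Add(-114, Pow(157, Rational(1, 2))), -1)), 38228) = Add(Mul(-292, Pow(Add(-114, Pow(157, Rational(1, 2))), -1)), 38228) = Add(38228, Mul(-292, Pow(Add(-114, Pow(157, Rational(1, 2))), -1)))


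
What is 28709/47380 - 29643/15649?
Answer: -955218199/741449620 ≈ -1.2883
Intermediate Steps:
28709/47380 - 29643/15649 = -955218199/741449620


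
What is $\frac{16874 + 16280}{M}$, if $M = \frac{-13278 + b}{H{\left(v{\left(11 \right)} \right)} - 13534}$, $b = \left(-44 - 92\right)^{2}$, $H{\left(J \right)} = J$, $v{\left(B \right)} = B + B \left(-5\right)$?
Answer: $- \frac{225082506}{2609} \approx -86272.0$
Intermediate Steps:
$v{\left(B \right)} = - 4 B$ ($v{\left(B \right)} = B - 5 B = - 4 B$)
$b = 18496$ ($b = \left(-136\right)^{2} = 18496$)
$M = - \frac{2609}{6789}$ ($M = \frac{-13278 + 18496}{\left(-4\right) 11 - 13534} = \frac{5218}{-44 - 13534} = \frac{5218}{-13578} = 5218 \left(- \frac{1}{13578}\right) = - \frac{2609}{6789} \approx -0.3843$)
$\frac{16874 + 16280}{M} = \frac{16874 + 16280}{- \frac{2609}{6789}} = 33154 \left(- \frac{6789}{2609}\right) = - \frac{225082506}{2609}$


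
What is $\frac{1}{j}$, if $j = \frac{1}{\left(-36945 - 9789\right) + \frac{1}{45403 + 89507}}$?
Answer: $- \frac{6304883939}{134910} \approx -46734.0$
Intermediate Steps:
$j = - \frac{134910}{6304883939}$ ($j = \frac{1}{-46734 + \frac{1}{134910}} = \frac{1}{- \frac{6304883939}{134910}} = - \frac{134910}{6304883939} \approx -2.1398 \cdot 10^{-5}$)
$\frac{1}{j} = \frac{1}{- \frac{134910}{6304883939}} = - \frac{6304883939}{134910}$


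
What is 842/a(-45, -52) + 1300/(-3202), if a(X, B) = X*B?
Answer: -86479/1873170 ≈ -0.046167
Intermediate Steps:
a(X, B) = B*X
842/a(-45, -52) + 1300/(-3202) = 842/((-52*(-45))) + 1300/(-3202) = 842/2340 + 1300*(-1/3202) = 842*(1/2340) - 650/1601 = 421/1170 - 650/1601 = -86479/1873170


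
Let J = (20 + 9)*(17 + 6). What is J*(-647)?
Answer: -431549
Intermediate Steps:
J = 667 (J = 29*23 = 667)
J*(-647) = 667*(-647) = -431549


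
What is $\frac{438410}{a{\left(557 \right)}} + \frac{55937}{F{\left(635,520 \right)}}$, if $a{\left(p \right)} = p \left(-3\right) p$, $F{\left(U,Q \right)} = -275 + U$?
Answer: $\frac{17301789113}{111689640} \approx 154.91$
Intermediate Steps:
$a{\left(p \right)} = - 3 p^{2}$ ($a{\left(p \right)} = - 3 p p = - 3 p^{2}$)
$\frac{438410}{a{\left(557 \right)}} + \frac{55937}{F{\left(635,520 \right)}} = \frac{438410}{\left(-3\right) 557^{2}} + \frac{55937}{-275 + 635} = \frac{438410}{\left(-3\right) 310249} + \frac{55937}{360} = \frac{438410}{-930747} + 55937 \cdot \frac{1}{360} = 438410 \left(- \frac{1}{930747}\right) + \frac{55937}{360} = - \frac{438410}{930747} + \frac{55937}{360} = \frac{17301789113}{111689640}$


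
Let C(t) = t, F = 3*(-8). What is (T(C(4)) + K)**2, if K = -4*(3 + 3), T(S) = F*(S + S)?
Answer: 46656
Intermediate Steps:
F = -24
T(S) = -48*S (T(S) = -24*(S + S) = -48*S)
K = -24 (K = -4*6 = -24)
(T(C(4)) + K)**2 = (-48*4 - 24)**2 = (-192 - 24)**2 = (-216)**2 = 46656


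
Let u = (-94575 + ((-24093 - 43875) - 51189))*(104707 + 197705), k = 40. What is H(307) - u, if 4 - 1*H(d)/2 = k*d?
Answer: 64635097032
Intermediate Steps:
H(d) = 8 - 80*d
u = -64635121584 (u = (-94575 + (-67968 - 51189))*302412 = (-94575 - 119157)*302412 = -213732*302412 = -64635121584)
H(307) - u = (8 - 80*307) - 1*(-64635121584) = (8 - 24560) + 64635121584 = -24552 + 64635121584 = 64635097032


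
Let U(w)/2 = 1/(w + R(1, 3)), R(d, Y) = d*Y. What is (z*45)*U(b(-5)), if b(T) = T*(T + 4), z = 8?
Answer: 90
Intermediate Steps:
R(d, Y) = Y*d
b(T) = T*(4 + T)
U(w) = 2/(3 + w) (U(w) = 2/(w + 3*1) = 2/(w + 3) = 2/(3 + w))
(z*45)*U(b(-5)) = (8*45)*(2/(3 - 5*(4 - 5))) = 360*(2/(3 - 5*(-1))) = 360*(2/(3 + 5)) = 360*(2/8) = 360*(2*(⅛)) = 360*(¼) = 90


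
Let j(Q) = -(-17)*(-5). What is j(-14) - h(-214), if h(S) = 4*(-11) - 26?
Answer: -15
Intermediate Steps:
h(S) = -70 (h(S) = -44 - 26 = -70)
j(Q) = -85 (j(Q) = -17*5 = -85)
j(-14) - h(-214) = -85 - 1*(-70) = -85 + 70 = -15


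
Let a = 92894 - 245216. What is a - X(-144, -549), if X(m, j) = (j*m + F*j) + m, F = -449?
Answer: -477735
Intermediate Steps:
a = -152322
X(m, j) = m - 449*j + j*m (X(m, j) = (j*m - 449*j) + m = (-449*j + j*m) + m = m - 449*j + j*m)
a - X(-144, -549) = -152322 - (-144 - 449*(-549) - 549*(-144)) = -152322 - (-144 + 246501 + 79056) = -152322 - 1*325413 = -152322 - 325413 = -477735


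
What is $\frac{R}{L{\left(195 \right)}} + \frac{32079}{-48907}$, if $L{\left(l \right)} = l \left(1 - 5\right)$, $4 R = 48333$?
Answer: $- \frac{821302837}{50863280} \approx -16.147$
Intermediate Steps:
$R = \frac{48333}{4}$ ($R = \frac{1}{4} \cdot 48333 = \frac{48333}{4} \approx 12083.0$)
$L{\left(l \right)} = - 4 l$ ($L{\left(l \right)} = l \left(-4\right) = - 4 l$)
$\frac{R}{L{\left(195 \right)}} + \frac{32079}{-48907} = \frac{48333}{4 \left(\left(-4\right) 195\right)} + \frac{32079}{-48907} = \frac{48333}{4 \left(-780\right)} + 32079 \left(- \frac{1}{48907}\right) = \frac{48333}{4} \left(- \frac{1}{780}\right) - \frac{32079}{48907} = - \frac{16111}{1040} - \frac{32079}{48907} = - \frac{821302837}{50863280}$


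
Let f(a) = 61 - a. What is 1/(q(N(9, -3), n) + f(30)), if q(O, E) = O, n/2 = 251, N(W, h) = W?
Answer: 1/40 ≈ 0.025000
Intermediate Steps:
n = 502 (n = 2*251 = 502)
1/(q(N(9, -3), n) + f(30)) = 1/(9 + (61 - 1*30)) = 1/(9 + (61 - 30)) = 1/(9 + 31) = 1/40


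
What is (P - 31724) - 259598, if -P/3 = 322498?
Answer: -1258816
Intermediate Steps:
P = -967494 (P = -3*322498 = -967494)
(P - 31724) - 259598 = (-967494 - 31724) - 259598 = -999218 - 259598 = -1258816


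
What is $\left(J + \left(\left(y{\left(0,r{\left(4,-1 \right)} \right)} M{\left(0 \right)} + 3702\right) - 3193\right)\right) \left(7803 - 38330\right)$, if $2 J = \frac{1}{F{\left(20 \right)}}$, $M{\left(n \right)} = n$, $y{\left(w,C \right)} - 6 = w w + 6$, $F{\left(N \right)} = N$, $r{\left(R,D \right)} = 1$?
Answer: $- \frac{621560247}{40} \approx -1.5539 \cdot 10^{7}$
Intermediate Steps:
$y{\left(w,C \right)} = 12 + w^{2}$ ($y{\left(w,C \right)} = 6 + \left(w w + 6\right) = 6 + \left(w^{2} + 6\right) = 6 + \left(6 + w^{2}\right) = 12 + w^{2}$)
$J = \frac{1}{40}$ ($J = \frac{1}{2 \cdot 20} = \frac{1}{2} \cdot \frac{1}{20} = \frac{1}{40} \approx 0.025$)
$\left(J + \left(\left(y{\left(0,r{\left(4,-1 \right)} \right)} M{\left(0 \right)} + 3702\right) - 3193\right)\right) \left(7803 - 38330\right) = \left(\frac{1}{40} - \left(-509 - \left(12 + 0^{2}\right) 0\right)\right) \left(7803 - 38330\right) = \left(\frac{1}{40} - \left(-509 - \left(12 + 0\right) 0\right)\right) \left(-30527\right) = \left(\frac{1}{40} + \left(\left(12 \cdot 0 + 3702\right) - 3193\right)\right) \left(-30527\right) = \left(\frac{1}{40} + \left(\left(0 + 3702\right) - 3193\right)\right) \left(-30527\right) = \left(\frac{1}{40} + \left(3702 - 3193\right)\right) \left(-30527\right) = \left(\frac{1}{40} + 509\right) \left(-30527\right) = \frac{20361}{40} \left(-30527\right) = - \frac{621560247}{40}$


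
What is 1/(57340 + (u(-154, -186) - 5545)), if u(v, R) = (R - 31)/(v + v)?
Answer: 44/2279011 ≈ 1.9307e-5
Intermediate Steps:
u(v, R) = (-31 + R)/(2*v) (u(v, R) = (-31 + R)/((2*v)) = (-31 + R)*(1/(2*v)) = (-31 + R)/(2*v))
1/(57340 + (u(-154, -186) - 5545)) = 1/(57340 + ((1/2)*(-31 - 186)/(-154) - 5545)) = 1/(57340 + ((1/2)*(-1/154)*(-217) - 5545)) = 1/(57340 + (31/44 - 5545)) = 1/(57340 - 243949/44) = 1/(2279011/44) = 44/2279011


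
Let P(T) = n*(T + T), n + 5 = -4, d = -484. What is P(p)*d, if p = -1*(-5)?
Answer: 43560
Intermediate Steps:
p = 5
n = -9 (n = -5 - 4 = -9)
P(T) = -18*T (P(T) = -9*(T + T) = -18*T)
P(p)*d = -18*5*(-484) = -90*(-484) = 43560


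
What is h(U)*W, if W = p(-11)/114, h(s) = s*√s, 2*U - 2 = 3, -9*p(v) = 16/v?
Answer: 10*√10/5643 ≈ 0.0056039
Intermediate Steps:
p(v) = -16/(9*v)
U = 5/2 (U = 1 + (½)*3 = 1 + 3/2 = 5/2 ≈ 2.5000)
h(s) = s^(3/2)
W = 8/5643 (W = -16/9/(-11)/114 = -16/9*(-1/11)*(1/114) = (16/99)*(1/114) = 8/5643 ≈ 0.0014177)
h(U)*W = (5/2)^(3/2)*(8/5643) = (5*√10/4)*(8/5643) = 10*√10/5643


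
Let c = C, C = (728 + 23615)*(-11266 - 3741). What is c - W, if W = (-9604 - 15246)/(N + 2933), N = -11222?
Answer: -3028099383739/8289 ≈ -3.6532e+8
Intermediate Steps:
W = 24850/8289 (W = (-9604 - 15246)/(-11222 + 2933) = -24850/(-8289) = -24850*(-1/8289) = 24850/8289 ≈ 2.9979)
C = -365315401 (C = 24343*(-15007) = -365315401)
c = -365315401
c - W = -365315401 - 1*24850/8289 = -365315401 - 24850/8289 = -3028099383739/8289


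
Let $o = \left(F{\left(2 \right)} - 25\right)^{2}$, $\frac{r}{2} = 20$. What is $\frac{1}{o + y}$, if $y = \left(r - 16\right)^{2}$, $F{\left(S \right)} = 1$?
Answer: $\frac{1}{1152} \approx 0.00086806$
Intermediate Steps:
$r = 40$ ($r = 2 \cdot 20 = 40$)
$y = 576$ ($y = \left(40 - 16\right)^{2} = 24^{2} = 576$)
$o = 576$ ($o = \left(1 - 25\right)^{2} = \left(-24\right)^{2} = 576$)
$\frac{1}{o + y} = \frac{1}{576 + 576} = \frac{1}{1152}$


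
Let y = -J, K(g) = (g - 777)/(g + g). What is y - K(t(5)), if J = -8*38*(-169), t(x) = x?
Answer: -256494/5 ≈ -51299.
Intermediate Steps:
J = 51376 (J = -304*(-169) = 51376)
K(g) = (-777 + g)/(2*g) (K(g) = (-777 + g)/((2*g)) = (-777 + g)*(1/(2*g)) = (-777 + g)/(2*g))
y = -51376 (y = -1*51376 = -51376)
y - K(t(5)) = -51376 - (-777 + 5)/(2*5) = -51376 - (-772)/(2*5) = -51376 - 1*(-386/5) = -51376 + 386/5 = -256494/5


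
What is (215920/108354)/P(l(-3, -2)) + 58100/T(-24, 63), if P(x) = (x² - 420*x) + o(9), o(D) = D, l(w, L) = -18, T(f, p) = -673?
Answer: -24844594787020/287787628053 ≈ -86.330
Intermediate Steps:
P(x) = 9 + x² - 420*x (P(x) = (x² - 420*x) + 9 = 9 + x² - 420*x)
(215920/108354)/P(l(-3, -2)) + 58100/T(-24, 63) = (215920/108354)/(9 + (-18)² - 420*(-18)) + 58100/(-673) = (215920*(1/108354))/(9 + 324 + 7560) + 58100*(-1/673) = (107960/54177)/7893 - 58100/673 = (107960/54177)*(1/7893) - 58100/673 = 107960/427619061 - 58100/673 = -24844594787020/287787628053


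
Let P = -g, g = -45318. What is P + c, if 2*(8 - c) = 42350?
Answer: 24151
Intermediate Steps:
c = -21167 (c = 8 - 1/2*42350 = 8 - 21175 = -21167)
P = 45318 (P = -1*(-45318) = 45318)
P + c = 45318 - 21167 = 24151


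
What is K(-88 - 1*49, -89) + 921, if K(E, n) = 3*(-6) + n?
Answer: 814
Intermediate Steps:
K(E, n) = -18 + n
K(-88 - 1*49, -89) + 921 = (-18 - 89) + 921 = -107 + 921 = 814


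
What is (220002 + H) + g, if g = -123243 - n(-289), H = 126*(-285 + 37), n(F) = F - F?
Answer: 65511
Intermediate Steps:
n(F) = 0
H = -31248 (H = 126*(-248) = -31248)
g = -123243 (g = -123243 - 1*0 = -123243 + 0 = -123243)
(220002 + H) + g = (220002 - 31248) - 123243 = 188754 - 123243 = 65511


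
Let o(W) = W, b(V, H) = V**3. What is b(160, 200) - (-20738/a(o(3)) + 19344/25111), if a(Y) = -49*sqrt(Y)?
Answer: 102854636656/25111 - 20738*sqrt(3)/147 ≈ 4.0958e+6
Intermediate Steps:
b(160, 200) - (-20738/a(o(3)) + 19344/25111) = 160**3 - (-20738*(-sqrt(3)/147) + 19344/25111) = 4096000 - (-(-20738)*sqrt(3)/147 + 19344*(1/25111)) = 4096000 - (20738*sqrt(3)/147 + 19344/25111) = 4096000 - (19344/25111 + 20738*sqrt(3)/147) = 4096000 + (-19344/25111 - 20738*sqrt(3)/147) = 102854636656/25111 - 20738*sqrt(3)/147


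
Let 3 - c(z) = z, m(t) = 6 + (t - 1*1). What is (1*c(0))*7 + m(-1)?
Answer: 25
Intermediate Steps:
m(t) = 5 + t (m(t) = 6 + (t - 1) = 6 + (-1 + t) = 5 + t)
c(z) = 3 - z
(1*c(0))*7 + m(-1) = (1*(3 - 1*0))*7 + (5 - 1) = (1*(3 + 0))*7 + 4 = (1*3)*7 + 4 = 3*7 + 4 = 21 + 4 = 25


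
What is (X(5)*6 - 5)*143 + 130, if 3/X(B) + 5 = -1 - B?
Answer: -819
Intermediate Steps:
X(B) = 3/(-6 - B) (X(B) = 3/(-5 + (-1 - B)) = 3/(-6 - B))
(X(5)*6 - 5)*143 + 130 = (-3/(6 + 5)*6 - 5)*143 + 130 = (-3/11*6 - 5)*143 + 130 = (-18/11 - 5)*143 + 130 = -73/11*143 + 130 = -949 + 130 = -819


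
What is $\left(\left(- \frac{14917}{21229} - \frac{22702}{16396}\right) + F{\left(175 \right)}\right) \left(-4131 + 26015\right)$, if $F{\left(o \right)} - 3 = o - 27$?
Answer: $\frac{283573711218574}{87017671} \approx 3.2588 \cdot 10^{6}$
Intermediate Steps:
$F{\left(o \right)} = -24 + o$ ($F{\left(o \right)} = 3 + \left(o - 27\right) = 3 + \left(-27 + o\right) = -24 + o$)
$\left(\left(- \frac{14917}{21229} - \frac{22702}{16396}\right) + F{\left(175 \right)}\right) \left(-4131 + 26015\right) = \left(\left(- \frac{14917}{21229} - \frac{22702}{16396}\right) + \left(-24 + 175\right)\right) \left(-4131 + 26015\right) = \left(\left(\left(-14917\right) \frac{1}{21229} - \frac{11351}{8198}\right) + 151\right) 21884 = \left(\left(- \frac{14917}{21229} - \frac{11351}{8198}\right) + 151\right) 21884 = \left(- \frac{363259945}{174035342} + 151\right) 21884 = \frac{25916076697}{174035342} \cdot 21884 = \frac{283573711218574}{87017671}$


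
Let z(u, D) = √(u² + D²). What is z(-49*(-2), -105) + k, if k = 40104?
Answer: 40104 + 7*√421 ≈ 40248.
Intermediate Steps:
z(u, D) = √(D² + u²)
z(-49*(-2), -105) + k = √((-105)² + (-49*(-2))²) + 40104 = √(11025 + 98²) + 40104 = √(11025 + 9604) + 40104 = √20629 + 40104 = 7*√421 + 40104 = 40104 + 7*√421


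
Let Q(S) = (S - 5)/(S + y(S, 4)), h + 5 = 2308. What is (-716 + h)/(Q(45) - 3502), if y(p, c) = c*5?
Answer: -20631/45518 ≈ -0.45325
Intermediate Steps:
h = 2303 (h = -5 + 2308 = 2303)
y(p, c) = 5*c
Q(S) = (-5 + S)/(20 + S) (Q(S) = (S - 5)/(S + 5*4) = (-5 + S)/(S + 20) = (-5 + S)/(20 + S))
(-716 + h)/(Q(45) - 3502) = (-716 + 2303)/((-5 + 45)/(20 + 45) - 3502) = 1587/(40/65 - 3502) = 1587/((1/65)*40 - 3502) = 1587/(8/13 - 3502) = 1587/(-45518/13) = 1587*(-13/45518) = -20631/45518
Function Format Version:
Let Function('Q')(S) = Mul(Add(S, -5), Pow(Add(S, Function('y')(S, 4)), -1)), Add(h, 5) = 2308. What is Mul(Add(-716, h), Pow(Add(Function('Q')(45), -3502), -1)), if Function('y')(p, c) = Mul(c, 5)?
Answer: Rational(-20631, 45518) ≈ -0.45325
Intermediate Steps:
h = 2303 (h = Add(-5, 2308) = 2303)
Function('y')(p, c) = Mul(5, c)
Function('Q')(S) = Mul(Pow(Add(20, S), -1), Add(-5, S)) (Function('Q')(S) = Mul(Add(S, -5), Pow(Add(S, Mul(5, 4)), -1)) = Mul(Add(-5, S), Pow(Add(S, 20), -1)) = Mul(Add(-5, S), Pow(Add(20, S), -1)) = Mul(Pow(Add(20, S), -1), Add(-5, S)))
Mul(Add(-716, h), Pow(Add(Function('Q')(45), -3502), -1)) = Mul(Add(-716, 2303), Pow(Add(Mul(Pow(Add(20, 45), -1), Add(-5, 45)), -3502), -1)) = Mul(1587, Pow(Add(Mul(Pow(65, -1), 40), -3502), -1)) = Mul(1587, Pow(Add(Mul(Rational(1, 65), 40), -3502), -1)) = Mul(1587, Pow(Add(Rational(8, 13), -3502), -1)) = Mul(1587, Pow(Rational(-45518, 13), -1)) = Mul(1587, Rational(-13, 45518)) = Rational(-20631, 45518)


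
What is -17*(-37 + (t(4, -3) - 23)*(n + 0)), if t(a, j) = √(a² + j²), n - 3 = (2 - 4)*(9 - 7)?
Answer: 323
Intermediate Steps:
n = -1 (n = 3 + (2 - 4)*(9 - 7) = 3 - 2*2 = 3 - 4 = -1)
-17*(-37 + (t(4, -3) - 23)*(n + 0)) = -17*(-37 + (√(4² + (-3)²) - 23)*(-1 + 0)) = -17*(-37 + (√(16 + 9) - 23)*(-1)) = -17*(-37 + (√25 - 23)*(-1)) = -17*(-37 + (5 - 23)*(-1)) = -17*(-37 - 18*(-1)) = -17*(-37 + 18) = -17*(-19) = 323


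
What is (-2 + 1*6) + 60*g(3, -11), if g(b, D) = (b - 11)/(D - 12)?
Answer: 572/23 ≈ 24.870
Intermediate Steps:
g(b, D) = (-11 + b)/(-12 + D)
(-2 + 1*6) + 60*g(3, -11) = (-2 + 1*6) + 60*((-11 + 3)/(-12 - 11)) = (-2 + 6) + 60*(-8/(-23)) = 4 + 60*(-1/23*(-8)) = 4 + 60*(8/23) = 4 + 480/23 = 572/23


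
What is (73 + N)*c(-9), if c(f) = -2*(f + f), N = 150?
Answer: 8028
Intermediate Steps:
c(f) = -4*f
(73 + N)*c(-9) = (73 + 150)*(-4*(-9)) = 223*36 = 8028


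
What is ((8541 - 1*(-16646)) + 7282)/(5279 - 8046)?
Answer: -32469/2767 ≈ -11.734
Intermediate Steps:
((8541 - 1*(-16646)) + 7282)/(5279 - 8046) = ((8541 + 16646) + 7282)/(-2767) = (25187 + 7282)*(-1/2767) = 32469*(-1/2767) = -32469/2767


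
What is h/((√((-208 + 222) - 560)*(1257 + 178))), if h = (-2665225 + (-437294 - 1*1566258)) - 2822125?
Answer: 3745451*I*√546/391755 ≈ 223.4*I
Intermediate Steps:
h = -7490902 (h = (-2665225 + (-437294 - 1566258)) - 2822125 = (-2665225 - 2003552) - 2822125 = -4668777 - 2822125 = -7490902)
h/((√((-208 + 222) - 560)*(1257 + 178))) = -7490902*1/((1257 + 178)*√((-208 + 222) - 560)) = -7490902*1/(1435*√(14 - 560)) = -7490902*(-I*√546/783510) = -(-3745451)*I*√546/391755 = 3745451*I*√546/391755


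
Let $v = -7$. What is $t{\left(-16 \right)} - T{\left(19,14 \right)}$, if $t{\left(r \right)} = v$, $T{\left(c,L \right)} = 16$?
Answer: $-23$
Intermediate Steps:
$t{\left(r \right)} = -7$
$t{\left(-16 \right)} - T{\left(19,14 \right)} = -7 - 16 = -23$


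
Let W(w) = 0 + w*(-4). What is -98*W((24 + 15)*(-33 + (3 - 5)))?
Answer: -535080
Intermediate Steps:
W(w) = -4*w (W(w) = 0 - 4*w = -4*w)
-98*W((24 + 15)*(-33 + (3 - 5))) = -(-392)*(24 + 15)*(-33 + (3 - 5)) = -(-392)*39*(-33 - 2) = -(-392)*39*(-35) = -(-392)*(-1365) = -98*5460 = -535080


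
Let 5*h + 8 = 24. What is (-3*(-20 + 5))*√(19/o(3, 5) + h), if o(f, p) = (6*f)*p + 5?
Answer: 9*√85 ≈ 82.976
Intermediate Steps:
h = 16/5 (h = -8/5 + (⅕)*24 = -8/5 + 24/5 = 16/5 ≈ 3.2000)
o(f, p) = 5 + 6*f*p (o(f, p) = 6*f*p + 5 = 5 + 6*f*p)
(-3*(-20 + 5))*√(19/o(3, 5) + h) = (-3*(-20 + 5))*√(19/(5 + 6*3*5) + 16/5) = (-3*(-15))*√(19/(5 + 90) + 16/5) = 45*√(19/95 + 16/5) = 45*√(19*(1/95) + 16/5) = 45*√(⅕ + 16/5) = 45*√(17/5) = 45*(√85/5) = 9*√85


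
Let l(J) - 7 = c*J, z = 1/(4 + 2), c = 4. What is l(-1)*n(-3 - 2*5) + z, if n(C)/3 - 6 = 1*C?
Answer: -377/6 ≈ -62.833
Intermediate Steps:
n(C) = 18 + 3*C (n(C) = 18 + 3*(1*C) = 18 + 3*C)
z = 1/6 ≈ 0.16667
l(J) = 7 + 4*J
l(-1)*n(-3 - 2*5) + z = (7 + 4*(-1))*(18 + 3*(-3 - 2*5)) + 1/6 = (7 - 4)*(18 + 3*(-3 - 10)) + 1/6 = 3*(18 + 3*(-13)) + 1/6 = 3*(18 - 39) + 1/6 = 3*(-21) + 1/6 = -63 + 1/6 = -377/6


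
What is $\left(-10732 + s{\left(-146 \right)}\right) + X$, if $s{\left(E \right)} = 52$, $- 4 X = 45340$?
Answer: $-22015$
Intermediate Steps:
$X = -11335$ ($X = \left(- \frac{1}{4}\right) 45340 = -11335$)
$\left(-10732 + s{\left(-146 \right)}\right) + X = \left(-10732 + 52\right) - 11335 = -10680 - 11335 = -22015$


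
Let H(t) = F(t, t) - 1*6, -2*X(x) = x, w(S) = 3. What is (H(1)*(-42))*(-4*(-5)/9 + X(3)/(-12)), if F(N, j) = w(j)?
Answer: 1183/4 ≈ 295.75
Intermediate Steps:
X(x) = -x/2
F(N, j) = 3
H(t) = -3 (H(t) = 3 - 1*6 = 3 - 6 = -3)
(H(1)*(-42))*(-4*(-5)/9 + X(3)/(-12)) = (-3*(-42))*(-4*(-5)/9 - ½*3/(-12)) = 126*(20*(⅑) - 3/2*(-1/12)) = 126*(20/9 + ⅛) = 126*(169/72) = 1183/4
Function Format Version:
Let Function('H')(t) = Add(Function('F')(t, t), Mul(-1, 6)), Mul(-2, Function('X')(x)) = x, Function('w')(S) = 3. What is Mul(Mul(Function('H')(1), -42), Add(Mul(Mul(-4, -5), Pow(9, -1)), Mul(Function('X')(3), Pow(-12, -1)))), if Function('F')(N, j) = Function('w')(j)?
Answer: Rational(1183, 4) ≈ 295.75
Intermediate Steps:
Function('X')(x) = Mul(Rational(-1, 2), x)
Function('F')(N, j) = 3
Function('H')(t) = -3 (Function('H')(t) = Add(3, Mul(-1, 6)) = Add(3, -6) = -3)
Mul(Mul(Function('H')(1), -42), Add(Mul(Mul(-4, -5), Pow(9, -1)), Mul(Function('X')(3), Pow(-12, -1)))) = Mul(Mul(-3, -42), Add(Mul(Mul(-4, -5), Pow(9, -1)), Mul(Mul(Rational(-1, 2), 3), Pow(-12, -1)))) = Mul(126, Add(Mul(20, Rational(1, 9)), Mul(Rational(-3, 2), Rational(-1, 12)))) = Mul(126, Add(Rational(20, 9), Rational(1, 8))) = Mul(126, Rational(169, 72)) = Rational(1183, 4)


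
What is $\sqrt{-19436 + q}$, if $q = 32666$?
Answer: $21 \sqrt{30} \approx 115.02$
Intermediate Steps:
$\sqrt{-19436 + q} = \sqrt{-19436 + 32666} = \sqrt{13230} = 21 \sqrt{30}$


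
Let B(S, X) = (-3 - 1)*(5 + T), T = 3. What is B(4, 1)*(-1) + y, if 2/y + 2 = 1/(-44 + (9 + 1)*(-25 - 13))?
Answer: 26320/849 ≈ 31.001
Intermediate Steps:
B(S, X) = -32 (B(S, X) = (-3 - 1)*(5 + 3) = -4*8 = -32)
y = -848/849 (y = 2/(-2 + 1/(-44 + (9 + 1)*(-25 - 13))) = 2/(-2 + 1/(-44 + 10*(-38))) = 2/(-2 + 1/(-44 - 380)) = 2/(-2 + 1/(-424)) = 2/(-2 - 1/424) = 2/(-849/424) = 2*(-424/849) = -848/849 ≈ -0.99882)
B(4, 1)*(-1) + y = -32*(-1) - 848/849 = 32 - 848/849 = 26320/849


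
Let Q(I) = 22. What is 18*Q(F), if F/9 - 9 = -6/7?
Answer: 396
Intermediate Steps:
F = 513/7 (F = 81 + 9*(-6/7) = 81 - 54/7 = 513/7 ≈ 73.286)
18*Q(F) = 18*22 = 396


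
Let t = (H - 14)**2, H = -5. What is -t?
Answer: -361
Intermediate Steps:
t = 361 (t = (-5 - 14)**2 = (-19)**2 = 361)
-t = -1*361 = -361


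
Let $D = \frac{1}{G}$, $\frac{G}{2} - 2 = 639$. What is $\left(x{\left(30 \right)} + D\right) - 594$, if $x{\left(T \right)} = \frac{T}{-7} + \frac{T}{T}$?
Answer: $- \frac{5360035}{8974} \approx -597.29$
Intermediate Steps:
$G = 1282$ ($G = 4 + 2 \cdot 639 = 4 + 1278 = 1282$)
$x{\left(T \right)} = 1 - \frac{T}{7}$ ($x{\left(T \right)} = T \left(- \frac{1}{7}\right) + 1 = - \frac{T}{7} + 1 = 1 - \frac{T}{7}$)
$D = \frac{1}{1282} \approx 0.00078003$
$\left(x{\left(30 \right)} + D\right) - 594 = \left(\left(1 - \frac{30}{7}\right) + \frac{1}{1282}\right) - 594 = \left(- \frac{23}{7} + \frac{1}{1282}\right) - 594 = - \frac{29479}{8974} - 594 = - \frac{5360035}{8974}$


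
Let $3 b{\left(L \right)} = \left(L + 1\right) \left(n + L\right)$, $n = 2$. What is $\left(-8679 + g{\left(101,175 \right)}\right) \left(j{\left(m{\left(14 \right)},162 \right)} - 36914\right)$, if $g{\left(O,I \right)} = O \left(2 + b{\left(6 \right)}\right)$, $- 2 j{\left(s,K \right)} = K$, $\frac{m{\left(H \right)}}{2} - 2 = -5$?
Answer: $\frac{731576125}{3} \approx 2.4386 \cdot 10^{8}$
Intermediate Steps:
$b{\left(L \right)} = \frac{\left(1 + L\right) \left(2 + L\right)}{3}$ ($b{\left(L \right)} = \frac{\left(L + 1\right) \left(2 + L\right)}{3} = \frac{\left(1 + L\right) \left(2 + L\right)}{3}$)
$m{\left(H \right)} = -6$ ($m{\left(H \right)} = 4 + 2 \left(-5\right) = 4 - 10 = -6$)
$j{\left(s,K \right)} = - \frac{K}{2}$
$g{\left(O,I \right)} = \frac{62 O}{3}$ ($g{\left(O,I \right)} = O \left(2 + \left(\frac{2}{3} + 6 + \frac{6^{2}}{3}\right)\right) = O \left(2 + \left(\frac{2}{3} + 6 + \frac{1}{3} \cdot 36\right)\right) = O \left(2 + \left(\frac{2}{3} + 6 + 12\right)\right) = O \left(2 + \frac{56}{3}\right) = O \frac{62}{3} = \frac{62 O}{3}$)
$\left(-8679 + g{\left(101,175 \right)}\right) \left(j{\left(m{\left(14 \right)},162 \right)} - 36914\right) = \left(-8679 + \frac{62}{3} \cdot 101\right) \left(\left(- \frac{1}{2}\right) 162 - 36914\right) = \left(-8679 + \frac{6262}{3}\right) \left(-81 - 36914\right) = \left(- \frac{19775}{3}\right) \left(-36995\right) = \frac{731576125}{3}$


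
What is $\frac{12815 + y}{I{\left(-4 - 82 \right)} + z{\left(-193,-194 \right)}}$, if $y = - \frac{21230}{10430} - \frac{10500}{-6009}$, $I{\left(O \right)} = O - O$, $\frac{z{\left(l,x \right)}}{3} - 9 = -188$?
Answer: $- \frac{26771586266}{1121862273} \approx -23.864$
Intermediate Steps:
$z{\left(l,x \right)} = -537$ ($z{\left(l,x \right)} = 27 + 3 \left(-188\right) = 27 - 564 = -537$)
$I{\left(O \right)} = 0$
$y = - \frac{601869}{2089129}$ ($y = \left(-21230\right) \frac{1}{10430} - - \frac{3500}{2003} = - \frac{2123}{1043} + \frac{3500}{2003} = - \frac{601869}{2089129} \approx -0.2881$)
$\frac{12815 + y}{I{\left(-4 - 82 \right)} + z{\left(-193,-194 \right)}} = \frac{12815 - \frac{601869}{2089129}}{0 - 537} = \frac{26771586266}{2089129 \left(-537\right)} = \frac{26771586266}{2089129} \left(- \frac{1}{537}\right) = - \frac{26771586266}{1121862273}$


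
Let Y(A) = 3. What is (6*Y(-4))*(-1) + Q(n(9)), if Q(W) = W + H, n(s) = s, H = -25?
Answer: -34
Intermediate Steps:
Q(W) = -25 + W (Q(W) = W - 25 = -25 + W)
(6*Y(-4))*(-1) + Q(n(9)) = (6*3)*(-1) + (-25 + 9) = 18*(-1) - 16 = -18 - 16 = -34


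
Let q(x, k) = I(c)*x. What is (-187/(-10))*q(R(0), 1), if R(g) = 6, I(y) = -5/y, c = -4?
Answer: 561/4 ≈ 140.25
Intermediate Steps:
q(x, k) = 5*x/4 (q(x, k) = (-5/(-4))*x = (-5*(-1/4))*x = 5*x/4)
(-187/(-10))*q(R(0), 1) = (-187/(-10))*((5/4)*6) = -187*(-1)/10*(15/2) = -17*(-11/10)*(15/2) = (187/10)*(15/2) = 561/4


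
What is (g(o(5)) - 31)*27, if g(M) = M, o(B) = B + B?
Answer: -567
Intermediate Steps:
o(B) = 2*B
(g(o(5)) - 31)*27 = (2*5 - 31)*27 = (10 - 31)*27 = -21*27 = -567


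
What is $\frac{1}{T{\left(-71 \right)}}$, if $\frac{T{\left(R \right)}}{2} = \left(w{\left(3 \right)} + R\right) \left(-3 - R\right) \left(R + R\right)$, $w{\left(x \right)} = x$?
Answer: $\frac{1}{1313216} \approx 7.6149 \cdot 10^{-7}$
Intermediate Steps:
$T{\left(R \right)} = 4 R \left(-3 - R\right) \left(3 + R\right)$ ($T{\left(R \right)} = 2 \left(3 + R\right) \left(-3 - R\right) \left(R + R\right) = 2 \left(-3 - R\right) \left(3 + R\right) 2 R = 2 \cdot 2 R \left(-3 - R\right) \left(3 + R\right) = 4 R \left(-3 - R\right) \left(3 + R\right)$)
$\frac{1}{T{\left(-71 \right)}} = \frac{1}{\left(-4\right) \left(-71\right) \left(9 + \left(-71\right)^{2} + 6 \left(-71\right)\right)} = \frac{1}{\left(-4\right) \left(-71\right) \left(9 + 5041 - 426\right)} = \frac{1}{\left(-4\right) \left(-71\right) 4624} = \frac{1}{1313216}$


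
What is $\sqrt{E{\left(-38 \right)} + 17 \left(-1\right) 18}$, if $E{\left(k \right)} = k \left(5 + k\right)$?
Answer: $2 \sqrt{237} \approx 30.79$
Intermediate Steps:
$\sqrt{E{\left(-38 \right)} + 17 \left(-1\right) 18} = \sqrt{- 38 \left(5 - 38\right) + 17 \left(-1\right) 18} = \sqrt{\left(-38\right) \left(-33\right) - 306} = \sqrt{1254 - 306} = \sqrt{948} = 2 \sqrt{237}$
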